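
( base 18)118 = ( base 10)350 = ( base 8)536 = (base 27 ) CQ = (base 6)1342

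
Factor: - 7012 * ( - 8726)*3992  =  2^6*499^1*1753^1*4363^1 = 244257354304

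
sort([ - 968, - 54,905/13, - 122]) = [  -  968, - 122,-54, 905/13]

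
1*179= 179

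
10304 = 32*322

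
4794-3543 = 1251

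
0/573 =0 = 0.00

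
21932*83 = 1820356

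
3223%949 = 376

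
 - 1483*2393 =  - 3548819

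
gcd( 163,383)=1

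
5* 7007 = 35035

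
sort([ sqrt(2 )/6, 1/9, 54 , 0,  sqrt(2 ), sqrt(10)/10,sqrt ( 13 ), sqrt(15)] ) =[0, 1/9, sqrt(2)/6, sqrt( 10)/10, sqrt( 2), sqrt ( 13), sqrt ( 15 ), 54] 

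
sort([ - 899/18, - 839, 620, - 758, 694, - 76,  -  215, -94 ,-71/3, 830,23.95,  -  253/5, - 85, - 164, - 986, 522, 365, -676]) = [ - 986, - 839, - 758, -676,-215, -164, - 94,  -  85, - 76, - 253/5 , -899/18,- 71/3, 23.95, 365,522,  620,694,830 ] 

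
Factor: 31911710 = 2^1*5^1*31^1*311^1*331^1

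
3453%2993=460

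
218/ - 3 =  - 73 + 1/3= - 72.67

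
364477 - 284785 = 79692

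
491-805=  - 314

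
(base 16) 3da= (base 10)986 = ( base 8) 1732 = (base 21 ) 24k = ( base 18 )30e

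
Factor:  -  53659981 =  - 53659981^1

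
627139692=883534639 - 256394947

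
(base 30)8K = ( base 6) 1112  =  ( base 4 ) 10010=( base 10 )260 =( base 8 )404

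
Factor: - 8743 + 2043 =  - 2^2*5^2*67^1 = - 6700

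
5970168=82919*72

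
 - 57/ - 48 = 1 + 3/16 = 1.19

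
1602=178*9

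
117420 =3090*38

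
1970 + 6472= 8442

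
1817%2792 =1817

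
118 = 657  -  539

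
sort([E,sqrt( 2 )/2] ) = [sqrt(2) /2, E ]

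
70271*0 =0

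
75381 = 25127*3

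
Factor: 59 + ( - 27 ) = 32 = 2^5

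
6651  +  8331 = 14982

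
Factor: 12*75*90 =81000= 2^3 * 3^4 * 5^3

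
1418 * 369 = 523242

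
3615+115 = 3730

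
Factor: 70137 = 3^2*7793^1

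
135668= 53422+82246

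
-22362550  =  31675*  ( - 706)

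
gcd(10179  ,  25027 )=29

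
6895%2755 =1385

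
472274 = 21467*22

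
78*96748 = 7546344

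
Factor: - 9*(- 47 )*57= 3^3* 19^1*47^1 = 24111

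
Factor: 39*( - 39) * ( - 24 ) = 2^3*3^3*13^2 = 36504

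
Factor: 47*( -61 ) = - 47^1*61^1  =  - 2867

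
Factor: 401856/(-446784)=-161/179=- 7^1*23^1*179^( - 1)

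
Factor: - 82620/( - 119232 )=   2^( - 4)* 3^1*5^1*17^1*23^( - 1) = 255/368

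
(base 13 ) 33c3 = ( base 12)4249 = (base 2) 1110001011001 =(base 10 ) 7257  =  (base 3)100221210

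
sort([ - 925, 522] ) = [ - 925,522 ] 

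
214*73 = 15622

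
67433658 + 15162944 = 82596602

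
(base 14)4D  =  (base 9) 76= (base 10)69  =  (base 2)1000101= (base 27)2F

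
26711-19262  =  7449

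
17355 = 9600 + 7755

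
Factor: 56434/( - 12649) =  - 2^1*13^ ( -1)*29^1 = - 58/13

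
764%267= 230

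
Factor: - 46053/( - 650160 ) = 17/240 = 2^( - 4 ) *3^(-1 )*5^ ( - 1)*17^1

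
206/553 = 206/553  =  0.37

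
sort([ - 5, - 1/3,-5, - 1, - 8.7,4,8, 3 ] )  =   [-8.7,  -  5, - 5, - 1, - 1/3, 3,4,  8 ] 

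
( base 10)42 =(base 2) 101010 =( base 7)60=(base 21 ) 20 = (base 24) 1I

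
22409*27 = 605043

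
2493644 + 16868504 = 19362148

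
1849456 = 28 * 66052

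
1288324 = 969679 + 318645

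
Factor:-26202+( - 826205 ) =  - 31^2*887^1 = - 852407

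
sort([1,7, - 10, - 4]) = [-10, - 4, 1, 7]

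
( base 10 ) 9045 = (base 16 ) 2355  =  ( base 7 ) 35241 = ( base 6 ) 105513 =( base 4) 2031111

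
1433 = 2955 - 1522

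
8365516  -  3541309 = 4824207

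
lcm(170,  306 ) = 1530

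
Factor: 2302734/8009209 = 2^1*3^1*7^1*13^(- 1 )*109^1*131^( - 1 )*503^1*4703^( - 1 )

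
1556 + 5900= 7456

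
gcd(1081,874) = 23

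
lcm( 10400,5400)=280800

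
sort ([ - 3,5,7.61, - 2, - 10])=[ - 10, - 3, - 2,5, 7.61 ]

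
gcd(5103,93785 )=1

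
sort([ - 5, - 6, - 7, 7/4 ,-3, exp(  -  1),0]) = [ - 7, - 6, - 5,-3, 0 , exp ( - 1 ),7/4]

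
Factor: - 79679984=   -  2^4*4979999^1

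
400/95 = 80/19=4.21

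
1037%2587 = 1037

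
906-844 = 62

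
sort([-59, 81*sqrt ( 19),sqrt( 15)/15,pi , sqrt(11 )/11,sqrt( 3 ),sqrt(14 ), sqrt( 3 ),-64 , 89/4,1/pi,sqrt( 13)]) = [ - 64, - 59,sqrt( 15) /15,sqrt( 11)/11,1/pi, sqrt( 3),sqrt( 3),pi,sqrt(13),sqrt( 14), 89/4,81*sqrt( 19 )]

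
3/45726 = 1/15242 =0.00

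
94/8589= 94/8589 = 0.01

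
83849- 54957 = 28892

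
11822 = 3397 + 8425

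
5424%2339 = 746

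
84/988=21/247 = 0.09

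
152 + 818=970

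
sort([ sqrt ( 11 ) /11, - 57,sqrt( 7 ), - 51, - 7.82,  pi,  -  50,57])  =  [-57,- 51,  -  50, - 7.82 , sqrt( 11 )/11, sqrt(7),pi, 57 ] 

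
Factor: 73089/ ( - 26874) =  - 2^(-1) * 3^1*1493^( - 1 )*2707^1  =  -8121/2986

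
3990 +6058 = 10048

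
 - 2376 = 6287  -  8663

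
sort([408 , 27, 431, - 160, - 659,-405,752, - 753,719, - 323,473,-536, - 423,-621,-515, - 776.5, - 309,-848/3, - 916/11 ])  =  [ - 776.5, - 753,-659, -621, -536,-515, - 423 ,-405,-323, - 309, - 848/3,  -  160,-916/11,27, 408, 431, 473, 719,752]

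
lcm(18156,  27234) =54468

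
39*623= 24297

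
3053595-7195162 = -4141567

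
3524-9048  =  - 5524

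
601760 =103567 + 498193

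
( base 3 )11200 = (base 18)70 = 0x7e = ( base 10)126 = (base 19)6C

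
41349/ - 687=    -61 + 186/229  =  - 60.19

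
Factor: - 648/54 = - 12 = - 2^2*3^1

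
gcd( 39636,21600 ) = 108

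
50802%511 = 213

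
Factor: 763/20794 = 2^ ( - 1 ) * 7^1 * 37^( - 1 ) *109^1*281^( - 1 )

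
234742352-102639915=132102437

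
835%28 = 23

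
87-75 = 12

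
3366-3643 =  - 277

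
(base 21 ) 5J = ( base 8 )174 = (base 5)444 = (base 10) 124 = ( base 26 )4K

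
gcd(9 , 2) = 1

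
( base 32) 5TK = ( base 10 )6068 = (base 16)17b4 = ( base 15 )1be8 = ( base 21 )DFK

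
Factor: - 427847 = -7^1*61121^1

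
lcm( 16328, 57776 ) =751088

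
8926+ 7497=16423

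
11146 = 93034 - 81888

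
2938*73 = 214474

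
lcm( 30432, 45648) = 91296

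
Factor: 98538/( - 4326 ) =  - 16423/721= - 7^( - 1 )*11^1*103^( - 1 )*1493^1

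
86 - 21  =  65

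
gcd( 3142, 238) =2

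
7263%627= 366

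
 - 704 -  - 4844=4140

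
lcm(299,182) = 4186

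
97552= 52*1876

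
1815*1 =1815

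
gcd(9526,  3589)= 1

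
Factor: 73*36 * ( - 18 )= - 2^3*3^4*73^1 = -47304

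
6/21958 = 3/10979 = 0.00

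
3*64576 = 193728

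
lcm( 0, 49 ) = 0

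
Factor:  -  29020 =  - 2^2*5^1* 1451^1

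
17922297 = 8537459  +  9384838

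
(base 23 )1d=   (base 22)1e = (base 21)1f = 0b100100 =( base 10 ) 36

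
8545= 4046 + 4499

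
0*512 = 0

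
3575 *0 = 0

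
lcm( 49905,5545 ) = 49905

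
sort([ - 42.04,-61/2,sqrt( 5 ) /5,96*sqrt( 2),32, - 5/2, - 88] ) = [ - 88 ,-42.04, - 61/2,- 5/2,sqrt(5 ) /5,32,96*sqrt( 2) ]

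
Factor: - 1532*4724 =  - 7237168 = -  2^4 * 383^1*1181^1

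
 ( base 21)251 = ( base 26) 1C0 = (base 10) 988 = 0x3DC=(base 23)1JM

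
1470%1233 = 237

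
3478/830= 1739/415  =  4.19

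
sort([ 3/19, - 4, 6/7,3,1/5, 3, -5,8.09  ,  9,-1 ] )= [ - 5,-4,-1, 3/19,1/5,6/7, 3,3, 8.09,9]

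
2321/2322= 2321/2322 = 1.00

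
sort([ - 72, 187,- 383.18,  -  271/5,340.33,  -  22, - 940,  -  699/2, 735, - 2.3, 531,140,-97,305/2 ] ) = [ - 940, - 383.18,  -  699/2, - 97 , - 72,-271/5, - 22, - 2.3, 140,305/2,187 , 340.33,531,735] 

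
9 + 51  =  60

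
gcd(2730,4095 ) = 1365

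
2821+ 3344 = 6165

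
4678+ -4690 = -12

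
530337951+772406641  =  1302744592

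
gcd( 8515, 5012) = 1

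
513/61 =513/61 = 8.41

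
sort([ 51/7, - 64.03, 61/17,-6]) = [  -  64.03, - 6, 61/17, 51/7 ]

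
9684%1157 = 428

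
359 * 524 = 188116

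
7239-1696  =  5543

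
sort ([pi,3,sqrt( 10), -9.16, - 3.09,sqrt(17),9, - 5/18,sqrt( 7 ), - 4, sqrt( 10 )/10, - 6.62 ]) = [ - 9.16, - 6.62, - 4, - 3.09, - 5/18  ,  sqrt(10 ) /10,sqrt( 7),3,pi , sqrt( 10 ),sqrt (17), 9] 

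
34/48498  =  17/24249 = 0.00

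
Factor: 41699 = 7^2 * 23^1*37^1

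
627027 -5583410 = -4956383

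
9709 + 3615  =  13324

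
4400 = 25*176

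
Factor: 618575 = 5^2*109^1*227^1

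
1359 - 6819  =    -  5460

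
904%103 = 80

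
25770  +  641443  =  667213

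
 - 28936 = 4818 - 33754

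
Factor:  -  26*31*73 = -58838 = - 2^1*13^1 * 31^1*73^1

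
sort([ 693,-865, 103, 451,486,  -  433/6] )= [ - 865, - 433/6,103,451,486,693] 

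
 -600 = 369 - 969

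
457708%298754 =158954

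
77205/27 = 25735/9 = 2859.44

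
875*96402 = 84351750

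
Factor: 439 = 439^1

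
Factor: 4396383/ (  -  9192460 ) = -2^(-2 )*3^3 *5^( - 1)*162829^1*459623^( - 1)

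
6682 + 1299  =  7981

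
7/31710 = 1/4530 = 0.00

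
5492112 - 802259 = 4689853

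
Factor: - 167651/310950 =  - 2^( - 1)  *  3^( - 2)*5^(-2) * 11^1*691^( - 1 )*15241^1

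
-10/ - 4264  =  5/2132 = 0.00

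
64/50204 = 16/12551=0.00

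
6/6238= 3/3119 = 0.00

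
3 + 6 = 9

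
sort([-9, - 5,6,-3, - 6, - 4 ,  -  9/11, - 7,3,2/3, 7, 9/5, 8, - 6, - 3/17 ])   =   [ - 9, - 7, - 6, - 6 , - 5, - 4, - 3, - 9/11,  -  3/17 , 2/3, 9/5, 3, 6,7, 8]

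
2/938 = 1/469  =  0.00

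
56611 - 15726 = 40885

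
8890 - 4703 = 4187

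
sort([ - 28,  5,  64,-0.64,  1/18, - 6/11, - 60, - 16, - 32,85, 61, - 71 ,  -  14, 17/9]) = [ - 71, - 60, - 32,-28 , - 16,  -  14, - 0.64, - 6/11, 1/18 , 17/9, 5, 61,64,85] 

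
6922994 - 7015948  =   - 92954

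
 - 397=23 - 420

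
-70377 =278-70655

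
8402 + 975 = 9377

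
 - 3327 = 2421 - 5748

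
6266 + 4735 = 11001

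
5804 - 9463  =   - 3659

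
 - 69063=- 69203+140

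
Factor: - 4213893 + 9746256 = 3^2 * 19^1 * 32353^1   =  5532363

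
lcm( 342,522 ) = 9918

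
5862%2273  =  1316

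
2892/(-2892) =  - 1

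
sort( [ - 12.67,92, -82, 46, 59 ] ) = [ - 82, - 12.67, 46 , 59, 92]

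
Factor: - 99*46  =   - 4554 = -2^1*3^2 *11^1 * 23^1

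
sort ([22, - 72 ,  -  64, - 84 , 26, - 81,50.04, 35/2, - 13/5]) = [ - 84 , - 81, - 72, -64, - 13/5, 35/2,22,26,50.04]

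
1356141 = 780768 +575373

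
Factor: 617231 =617231^1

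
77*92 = 7084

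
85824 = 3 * 28608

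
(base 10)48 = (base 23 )22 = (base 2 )110000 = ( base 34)1e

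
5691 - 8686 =-2995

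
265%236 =29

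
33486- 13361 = 20125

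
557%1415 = 557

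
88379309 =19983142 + 68396167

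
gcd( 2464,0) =2464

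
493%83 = 78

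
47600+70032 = 117632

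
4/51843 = 4/51843 = 0.00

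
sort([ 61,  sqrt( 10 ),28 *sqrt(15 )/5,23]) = [ sqrt(10),  28 * sqrt( 15 ) /5, 23, 61]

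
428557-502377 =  - 73820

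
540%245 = 50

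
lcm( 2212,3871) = 15484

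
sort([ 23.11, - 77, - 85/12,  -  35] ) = [  -  77, - 35,-85/12, 23.11]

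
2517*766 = 1928022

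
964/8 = 241/2 = 120.50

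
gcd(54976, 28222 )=2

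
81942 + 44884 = 126826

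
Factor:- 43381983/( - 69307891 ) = 3^1*601^1 *24061^1*69307891^(-1)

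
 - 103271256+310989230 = 207717974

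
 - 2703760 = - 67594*40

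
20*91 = 1820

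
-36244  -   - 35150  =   - 1094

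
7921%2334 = 919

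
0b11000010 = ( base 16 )C2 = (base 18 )ae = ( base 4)3002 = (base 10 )194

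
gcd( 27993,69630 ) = 3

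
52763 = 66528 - 13765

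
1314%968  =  346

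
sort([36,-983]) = [ -983,36]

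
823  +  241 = 1064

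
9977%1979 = 82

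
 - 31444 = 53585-85029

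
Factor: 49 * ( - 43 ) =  - 7^2 * 43^1 = - 2107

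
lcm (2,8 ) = 8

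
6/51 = 2/17   =  0.12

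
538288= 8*67286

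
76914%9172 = 3538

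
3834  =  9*426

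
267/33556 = 267/33556 = 0.01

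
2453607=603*4069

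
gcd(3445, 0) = 3445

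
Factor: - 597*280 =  - 2^3 *3^1* 5^1*7^1*199^1 = - 167160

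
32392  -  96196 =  - 63804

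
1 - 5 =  -4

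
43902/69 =636 + 6/23 = 636.26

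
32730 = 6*5455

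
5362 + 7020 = 12382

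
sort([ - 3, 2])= [  -  3,  2]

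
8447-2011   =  6436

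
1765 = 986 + 779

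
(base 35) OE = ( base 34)p4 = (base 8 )1526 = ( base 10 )854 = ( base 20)22e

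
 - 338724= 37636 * (- 9 )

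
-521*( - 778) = 405338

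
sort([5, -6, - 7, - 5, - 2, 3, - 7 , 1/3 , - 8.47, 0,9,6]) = [ - 8.47,- 7, - 7, - 6, -5, -2 , 0, 1/3,3,5,6, 9 ]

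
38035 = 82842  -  44807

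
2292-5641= - 3349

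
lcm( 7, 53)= 371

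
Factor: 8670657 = 3^1*733^1*3943^1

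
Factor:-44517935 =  - 5^1 * 7^1 * 11^1  *  115631^1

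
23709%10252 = 3205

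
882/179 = 4+166/179 = 4.93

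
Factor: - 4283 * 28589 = -122446687 = - 11^1*23^1*113^1*4283^1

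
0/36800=0 = 0.00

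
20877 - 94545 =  - 73668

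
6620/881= 6620/881  =  7.51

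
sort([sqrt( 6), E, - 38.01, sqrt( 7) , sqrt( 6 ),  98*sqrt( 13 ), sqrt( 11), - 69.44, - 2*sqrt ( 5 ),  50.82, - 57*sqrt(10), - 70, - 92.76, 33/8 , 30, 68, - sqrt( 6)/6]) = [ - 57*sqrt(10 ), - 92.76, - 70,- 69.44,- 38.01, - 2*sqrt( 5), - sqrt ( 6)/6,sqrt( 6 ) , sqrt (6), sqrt( 7),E , sqrt( 11 ) , 33/8 , 30, 50.82 , 68,98*sqrt( 13)] 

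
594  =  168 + 426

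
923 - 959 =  - 36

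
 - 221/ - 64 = 221/64 = 3.45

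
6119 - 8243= - 2124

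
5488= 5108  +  380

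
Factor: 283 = 283^1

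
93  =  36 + 57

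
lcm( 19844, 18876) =773916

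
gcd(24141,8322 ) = 3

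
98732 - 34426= 64306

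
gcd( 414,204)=6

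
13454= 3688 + 9766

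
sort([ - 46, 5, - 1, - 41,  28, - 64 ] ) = [ - 64, - 46, - 41, - 1,5,28 ] 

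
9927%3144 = 495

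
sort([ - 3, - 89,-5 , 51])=[  -  89 ,-5, - 3,51]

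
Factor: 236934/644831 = 2^1*3^2*11^( - 1)*31^( - 2 )*61^( - 1 )*13163^1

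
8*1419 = 11352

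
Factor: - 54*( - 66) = 3564=2^2*3^4  *  11^1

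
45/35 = 1 + 2/7 = 1.29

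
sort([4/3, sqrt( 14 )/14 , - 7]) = [- 7,sqrt( 14) /14, 4/3]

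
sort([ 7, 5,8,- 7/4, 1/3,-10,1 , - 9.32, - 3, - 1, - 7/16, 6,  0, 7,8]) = [  -  10, - 9.32,-3, - 7/4,-1,  -  7/16, 0, 1/3, 1, 5, 6, 7, 7 , 8 , 8 ]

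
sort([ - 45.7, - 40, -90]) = [ - 90, - 45.7,-40]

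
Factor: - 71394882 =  - 2^1*3^1 * 13^1*709^1 * 1291^1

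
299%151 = 148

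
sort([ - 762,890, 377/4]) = [-762,377/4,890 ]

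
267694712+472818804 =740513516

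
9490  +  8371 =17861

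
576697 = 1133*509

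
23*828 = 19044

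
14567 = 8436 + 6131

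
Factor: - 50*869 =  - 2^1*5^2*11^1 * 79^1 = - 43450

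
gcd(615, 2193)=3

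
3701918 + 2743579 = 6445497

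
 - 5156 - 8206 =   -  13362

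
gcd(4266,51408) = 54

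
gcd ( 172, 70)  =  2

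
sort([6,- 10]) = [-10, 6] 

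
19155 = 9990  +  9165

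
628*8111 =5093708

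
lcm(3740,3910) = 86020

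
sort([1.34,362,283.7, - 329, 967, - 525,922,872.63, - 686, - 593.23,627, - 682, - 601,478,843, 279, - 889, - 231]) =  [ - 889, - 686, - 682,-601, - 593.23, - 525, - 329,  -  231,1.34, 279,283.7,362,478,627, 843,872.63,  922,967] 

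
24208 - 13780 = 10428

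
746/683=746/683 = 1.09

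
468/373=468/373=1.25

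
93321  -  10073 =83248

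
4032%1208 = 408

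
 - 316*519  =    -  164004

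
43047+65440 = 108487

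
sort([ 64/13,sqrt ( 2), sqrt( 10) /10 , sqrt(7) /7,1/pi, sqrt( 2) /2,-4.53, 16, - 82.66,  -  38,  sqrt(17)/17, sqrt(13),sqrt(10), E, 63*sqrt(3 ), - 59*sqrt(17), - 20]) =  [ - 59*sqrt(17), - 82.66 , - 38, - 20, - 4.53, sqrt( 17)/17 , sqrt(10) /10,1/pi, sqrt ( 7 )/7,sqrt(2 )/2,  sqrt(2),E, sqrt(10), sqrt( 13), 64/13 , 16, 63*sqrt( 3 ) ] 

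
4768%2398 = 2370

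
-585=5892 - 6477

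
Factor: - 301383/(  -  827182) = 2^( - 1)* 3^2*67^( - 1) * 6173^ ( - 1 )* 33487^1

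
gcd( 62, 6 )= 2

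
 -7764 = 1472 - 9236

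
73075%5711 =4543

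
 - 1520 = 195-1715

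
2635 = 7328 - 4693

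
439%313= 126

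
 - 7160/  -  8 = 895/1 = 895.00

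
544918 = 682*799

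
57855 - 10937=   46918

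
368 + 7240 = 7608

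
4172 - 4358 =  -186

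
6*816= 4896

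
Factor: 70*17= 2^1*5^1*7^1*17^1 = 1190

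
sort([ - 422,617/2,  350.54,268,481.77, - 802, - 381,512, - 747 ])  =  [ -802, - 747, - 422, - 381, 268, 617/2,350.54,481.77,512] 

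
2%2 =0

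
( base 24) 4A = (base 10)106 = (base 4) 1222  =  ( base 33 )37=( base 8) 152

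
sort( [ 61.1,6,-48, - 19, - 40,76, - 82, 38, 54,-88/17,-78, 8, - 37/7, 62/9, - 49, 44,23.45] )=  [ - 82, - 78, - 49,  -  48, - 40 ,  -  19, - 37/7, - 88/17,6, 62/9 , 8,  23.45, 38,44, 54, 61.1, 76 ] 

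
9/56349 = 1/6261 = 0.00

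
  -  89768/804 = -112+70/201= -111.65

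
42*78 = 3276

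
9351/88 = 9351/88 = 106.26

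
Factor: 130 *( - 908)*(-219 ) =2^3*3^1 * 5^1*13^1*73^1*227^1 =25850760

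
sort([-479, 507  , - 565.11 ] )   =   [ -565.11,-479,507 ] 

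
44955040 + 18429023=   63384063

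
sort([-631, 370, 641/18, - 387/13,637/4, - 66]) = [ - 631, - 66, - 387/13,641/18,637/4,370] 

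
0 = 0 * 3665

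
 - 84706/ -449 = 188 + 294/449 = 188.65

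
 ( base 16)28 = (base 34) 16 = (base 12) 34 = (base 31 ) 19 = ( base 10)40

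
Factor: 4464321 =3^1*83^1*17929^1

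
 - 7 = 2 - 9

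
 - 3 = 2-5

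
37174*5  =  185870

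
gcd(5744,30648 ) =8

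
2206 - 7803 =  - 5597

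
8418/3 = 2806 = 2806.00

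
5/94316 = 5/94316 =0.00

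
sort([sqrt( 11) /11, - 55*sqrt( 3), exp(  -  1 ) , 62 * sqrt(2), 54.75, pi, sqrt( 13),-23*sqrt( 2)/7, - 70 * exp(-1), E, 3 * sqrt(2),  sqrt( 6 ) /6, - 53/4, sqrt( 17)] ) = [-55* sqrt( 3), - 70 * exp(-1), - 53/4,  -  23*sqrt( 2)/7,sqrt(11)/11, exp( - 1), sqrt (6)/6, E,pi , sqrt(13 ),sqrt( 17 ),3 * sqrt ( 2 ) , 54.75,62*sqrt( 2 )] 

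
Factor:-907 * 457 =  - 457^1*907^1 = -414499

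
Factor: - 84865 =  - 5^1*11^1 * 1543^1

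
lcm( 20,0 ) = 0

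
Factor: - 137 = - 137^1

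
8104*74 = 599696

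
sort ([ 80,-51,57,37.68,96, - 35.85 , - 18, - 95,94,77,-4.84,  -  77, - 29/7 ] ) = [-95, -77, - 51,- 35.85,-18, - 4.84, - 29/7,  37.68,  57,77, 80,94, 96] 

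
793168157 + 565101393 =1358269550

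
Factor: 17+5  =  2^1*11^1 = 22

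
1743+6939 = 8682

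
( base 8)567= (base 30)CF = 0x177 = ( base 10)375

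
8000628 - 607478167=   -  599477539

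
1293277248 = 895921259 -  - 397355989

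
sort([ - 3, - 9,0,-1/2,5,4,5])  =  [ - 9,-3,  -  1/2,0,4,5,5] 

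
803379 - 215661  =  587718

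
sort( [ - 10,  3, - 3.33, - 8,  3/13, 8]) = [  -  10, - 8 , - 3.33 , 3/13,  3,8]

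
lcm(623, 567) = 50463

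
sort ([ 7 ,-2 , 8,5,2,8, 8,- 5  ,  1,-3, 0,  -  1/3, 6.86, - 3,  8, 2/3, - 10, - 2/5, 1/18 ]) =[-10,- 5, - 3, - 3,-2,-2/5,-1/3, 0,1/18, 2/3, 1, 2, 5 , 6.86,7,8, 8, 8,8]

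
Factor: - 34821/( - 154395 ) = 5^ (-1)*47^( - 1) *53^1 = 53/235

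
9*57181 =514629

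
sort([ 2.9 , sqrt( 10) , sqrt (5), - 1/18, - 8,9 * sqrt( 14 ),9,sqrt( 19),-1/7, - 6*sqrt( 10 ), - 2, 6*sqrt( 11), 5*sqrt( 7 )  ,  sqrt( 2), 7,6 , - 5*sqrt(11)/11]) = [ - 6*sqrt( 10), - 8, -2, - 5 * sqrt ( 11 )/11, - 1/7, - 1/18,sqrt( 2),sqrt(5 ),2.9, sqrt(10) , sqrt( 19), 6,  7,9, 5*sqrt( 7 ) , 6*sqrt( 11), 9*sqrt(14)]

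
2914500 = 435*6700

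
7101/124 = 57 + 33/124 = 57.27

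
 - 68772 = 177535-246307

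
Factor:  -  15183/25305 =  - 3/5 = - 3^1*5^( - 1) 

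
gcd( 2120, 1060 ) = 1060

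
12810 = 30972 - 18162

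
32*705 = 22560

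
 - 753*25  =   - 18825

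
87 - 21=66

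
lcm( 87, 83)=7221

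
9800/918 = 10 + 310/459 = 10.68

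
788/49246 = 394/24623 =0.02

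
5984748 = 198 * 30226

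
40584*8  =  324672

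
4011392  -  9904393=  - 5893001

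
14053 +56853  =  70906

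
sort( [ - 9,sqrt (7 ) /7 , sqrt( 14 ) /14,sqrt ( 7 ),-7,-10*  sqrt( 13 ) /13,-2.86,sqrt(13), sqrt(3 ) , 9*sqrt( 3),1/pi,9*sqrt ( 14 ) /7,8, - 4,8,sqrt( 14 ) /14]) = [  -  9 ,-7, - 4,-2.86,  -  10*sqrt( 13)/13 , sqrt(14)/14,  sqrt( 14)/14,1/pi, sqrt( 7 )/7,sqrt(3 ), sqrt(7 ),sqrt( 13), 9 * sqrt( 14)/7, 8, 8,9*sqrt( 3 )]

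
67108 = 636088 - 568980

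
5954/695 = 8 + 394/695= 8.57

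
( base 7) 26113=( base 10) 6919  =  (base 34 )5xh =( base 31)766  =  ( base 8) 15407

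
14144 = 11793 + 2351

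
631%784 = 631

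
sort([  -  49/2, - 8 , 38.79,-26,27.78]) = [-26, - 49/2,-8,27.78,38.79 ] 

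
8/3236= 2/809 = 0.00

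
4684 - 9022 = -4338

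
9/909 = 1/101  =  0.01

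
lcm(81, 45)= 405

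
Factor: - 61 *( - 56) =3416 = 2^3*7^1*61^1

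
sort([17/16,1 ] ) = [ 1 , 17/16]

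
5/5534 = 5/5534 = 0.00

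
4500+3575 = 8075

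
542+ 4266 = 4808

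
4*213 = 852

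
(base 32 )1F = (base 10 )47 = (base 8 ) 57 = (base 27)1k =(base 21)25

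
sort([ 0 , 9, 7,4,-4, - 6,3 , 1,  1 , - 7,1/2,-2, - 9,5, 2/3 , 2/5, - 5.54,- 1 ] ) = [  -  9,-7,- 6, - 5.54, -4 , - 2,  -  1,0 , 2/5,1/2,  2/3 , 1,1, 3,4, 5,  7 , 9 ] 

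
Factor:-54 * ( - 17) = 918 = 2^1*3^3*17^1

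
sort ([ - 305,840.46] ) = [ - 305, 840.46]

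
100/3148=25/787=0.03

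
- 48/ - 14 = 24/7 = 3.43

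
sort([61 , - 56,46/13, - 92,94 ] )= [ - 92, - 56 , 46/13, 61 , 94] 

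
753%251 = 0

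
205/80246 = 205/80246 = 0.00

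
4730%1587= 1556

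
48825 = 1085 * 45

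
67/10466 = 67/10466 =0.01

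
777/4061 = 777/4061=0.19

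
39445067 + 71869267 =111314334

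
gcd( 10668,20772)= 12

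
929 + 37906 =38835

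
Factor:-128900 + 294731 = 3^1*167^1*331^1 = 165831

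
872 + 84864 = 85736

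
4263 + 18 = 4281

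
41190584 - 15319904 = 25870680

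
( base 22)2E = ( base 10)58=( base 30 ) 1s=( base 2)111010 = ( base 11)53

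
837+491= 1328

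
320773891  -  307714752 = 13059139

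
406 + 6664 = 7070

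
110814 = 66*1679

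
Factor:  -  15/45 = -1/3 = - 3^( - 1) 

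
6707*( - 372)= - 2495004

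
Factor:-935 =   -  5^1*11^1*17^1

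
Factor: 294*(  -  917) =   -  2^1*3^1*7^3*131^1= - 269598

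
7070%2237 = 359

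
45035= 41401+3634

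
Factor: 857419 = 857419^1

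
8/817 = 8/817 = 0.01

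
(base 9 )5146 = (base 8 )7270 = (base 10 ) 3768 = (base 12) 2220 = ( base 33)3f6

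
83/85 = 83/85 = 0.98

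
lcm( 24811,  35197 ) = 1513471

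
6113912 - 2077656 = 4036256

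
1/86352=1/86352=0.00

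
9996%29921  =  9996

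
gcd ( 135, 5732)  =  1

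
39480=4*9870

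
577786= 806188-228402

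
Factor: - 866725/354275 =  - 383^(-1 )*937^1= - 937/383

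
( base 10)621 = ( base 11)515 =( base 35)hq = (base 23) 140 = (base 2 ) 1001101101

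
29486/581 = 50 + 436/581 = 50.75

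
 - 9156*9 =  - 82404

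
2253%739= 36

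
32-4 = 28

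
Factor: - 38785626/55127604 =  - 2^(-1)*3^1 * 7^( - 1)*11^1*83^( - 1)*7907^(-1 )*195887^1 = - 6464271/9187934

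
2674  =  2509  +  165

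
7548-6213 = 1335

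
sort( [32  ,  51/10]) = [ 51/10,32]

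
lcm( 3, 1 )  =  3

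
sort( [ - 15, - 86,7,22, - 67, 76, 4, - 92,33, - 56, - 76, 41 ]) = [ - 92, - 86,- 76, - 67,-56, - 15,  4,7, 22, 33,41, 76 ] 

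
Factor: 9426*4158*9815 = 2^2*3^4*5^1*7^1*11^1*13^1*151^1*1571^1 = 384682318020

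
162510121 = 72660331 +89849790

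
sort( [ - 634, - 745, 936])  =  [ - 745 , - 634, 936]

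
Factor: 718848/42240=936/55 = 2^3*3^2 * 5^(  -  1)*11^( - 1) *13^1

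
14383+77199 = 91582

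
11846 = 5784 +6062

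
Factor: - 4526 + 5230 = 2^6 *11^1 = 704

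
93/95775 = 31/31925 =0.00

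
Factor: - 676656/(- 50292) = 148/11 =2^2*11^( - 1)*37^1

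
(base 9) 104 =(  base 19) 49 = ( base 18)4D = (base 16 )55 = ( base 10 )85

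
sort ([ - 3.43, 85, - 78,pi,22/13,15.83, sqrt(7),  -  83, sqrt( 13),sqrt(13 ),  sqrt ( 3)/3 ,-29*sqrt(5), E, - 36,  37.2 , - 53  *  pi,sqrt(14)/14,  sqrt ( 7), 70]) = [ -53*pi, - 83, - 78,-29  *sqrt(5 ) , - 36 , - 3.43, sqrt(14 )/14,sqrt(3)/3,22/13, sqrt( 7 ),sqrt(7) , E, pi,sqrt( 13) , sqrt(13 ),15.83, 37.2 , 70, 85 ] 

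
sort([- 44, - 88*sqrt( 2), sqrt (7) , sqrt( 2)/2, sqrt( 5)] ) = [ - 88*sqrt(2), - 44, sqrt( 2)/2, sqrt(5),sqrt(7) ]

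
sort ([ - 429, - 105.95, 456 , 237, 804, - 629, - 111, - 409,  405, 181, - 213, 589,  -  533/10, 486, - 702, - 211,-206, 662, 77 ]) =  [ - 702,  -  629, - 429,-409,-213, - 211,-206, - 111,  -  105.95,-533/10,  77, 181,237, 405,456, 486,589 , 662, 804] 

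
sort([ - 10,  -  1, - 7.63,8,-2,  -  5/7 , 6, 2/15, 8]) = [  -  10 , - 7.63,- 2, - 1, - 5/7,2/15, 6,  8, 8 ]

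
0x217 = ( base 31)h8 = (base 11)447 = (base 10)535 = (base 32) GN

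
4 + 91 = 95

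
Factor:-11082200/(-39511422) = 5541100/19755711 = 2^2*3^ (  -  3 )*5^2*31^(-1 )*23603^(- 1 )*55411^1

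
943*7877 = 7428011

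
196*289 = 56644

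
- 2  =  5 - 7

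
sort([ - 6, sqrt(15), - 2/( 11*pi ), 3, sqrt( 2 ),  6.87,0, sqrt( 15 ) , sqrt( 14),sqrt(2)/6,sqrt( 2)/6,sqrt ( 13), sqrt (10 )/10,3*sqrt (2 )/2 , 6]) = [ - 6, - 2/(11*pi), 0 , sqrt(2)/6, sqrt(2)/6, sqrt( 10 ) /10, sqrt( 2), 3 * sqrt(2 ) /2, 3, sqrt( 13),sqrt (14 ), sqrt( 15) , sqrt(15), 6,6.87]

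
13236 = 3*4412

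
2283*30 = 68490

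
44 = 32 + 12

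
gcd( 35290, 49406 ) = 7058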